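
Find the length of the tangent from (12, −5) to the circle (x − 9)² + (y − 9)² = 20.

With centre O = (9, 9), |OP|² = 205 and r² = 20.
By the tangent–radius right angle, tangent length = √(|PO|² − r²) = √185.

√185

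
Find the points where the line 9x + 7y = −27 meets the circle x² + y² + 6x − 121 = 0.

(−10, 9) and (4, −9)

Express y = (−27 − 9x)/7 and substitute into the circle:
130x² + 780x − 5200 = 0  ⟹  x² + 6x − 40 = 0
x = 4 or x = −10, giving (4, −9) and (−10, 9).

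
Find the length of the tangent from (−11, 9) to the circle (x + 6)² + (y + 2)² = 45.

√101

The centre is (−6, −2) and r = 3√5. The square of the distance from P to the centre is 25 + 121 = 146.
By the tangent–radius right angle, tangent length = √(|PO|² − r²) = √101.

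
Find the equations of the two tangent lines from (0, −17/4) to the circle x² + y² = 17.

A line y − (−17/4) = m(x − (0)) is tangent when its distance from (0, 0) is √17:
(0m − (17/4))² = 17(m² + 1)
16m² − 1 = 0, so m = 1/4 or m = −1/4.
With m = 1/4: x − 4y = 17. With m = −1/4: x + 4y = −17.

x − 4y = 17 and x + 4y = −17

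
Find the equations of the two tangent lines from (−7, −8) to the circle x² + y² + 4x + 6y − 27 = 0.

x + 3y = −31 and 3x + y = −29

Write the tangent as mx − y + (−8 − m·(−7)) = 0 and set its distance from the centre to 2√10:
(5m − (5))² = 40(m² + 1)
3m² + 10m + 3 = 0, so m = −1/3 or m = −3.
Through (−7, −8) these give x + 3y = −31 and 3x + y = −29.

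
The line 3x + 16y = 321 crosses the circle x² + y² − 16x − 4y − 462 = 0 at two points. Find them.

Substitute y = (321 − 3x)/16:
265x² − 5830x − 35775 = 0  ⟹  x² − 22x − 135 = 0
x = 27 or x = −5, giving (27, 15) and (−5, 21).

(−5, 21) and (27, 15)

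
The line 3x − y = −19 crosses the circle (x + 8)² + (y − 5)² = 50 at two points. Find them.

From the line, y = 3x + 19. Substituting:
10x² + 100x + 210 = 0  ⟹  x² + 10x + 21 = 0
x = −3 or x = −7, giving (−3, 10) and (−7, −2).

(−7, −2) and (−3, 10)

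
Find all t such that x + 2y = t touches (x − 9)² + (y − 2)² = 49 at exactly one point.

t = 13 ± 7√5

Tangency holds when the distance from the centre (9, 2) to the line equals the radius 7:
|1·9 + 2·2 − t| / √5 = 7
|t − (13)| = 7√5.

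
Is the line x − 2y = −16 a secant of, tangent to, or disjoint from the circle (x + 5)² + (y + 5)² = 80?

Centre (−5, −5), r² = 80. Distance² from centre to line = (21)²/5 = 441/5.
Since d² > r², the line lies outside the circle.

disjoint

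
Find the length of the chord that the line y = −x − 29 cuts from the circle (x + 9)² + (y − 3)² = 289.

7√2

Centre (−9, 3), r² = 289. Perpendicular distance d from centre to line = |23| / √2 = 23/√2.
Chord = 2√(r² − d²) = 2·√(49/2) = 7√2.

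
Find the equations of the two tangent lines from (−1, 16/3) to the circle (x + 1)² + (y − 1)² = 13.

Let a tangent through (−1, 16/3) have slope m. Its distance from (−1, 1) must equal √13:
[m·(0) − (−13/3)]² = 13(m² + 1)
9m² − 4 = 0, so m = −2/3 or m = 2/3.
With m = −2/3: 2x + 3y = 14. With m = 2/3: 2x − 3y = −18.

2x + 3y = 14 and 2x − 3y = −18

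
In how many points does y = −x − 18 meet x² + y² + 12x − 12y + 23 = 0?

0

d² = (1·(−6) + 1·6 − (−18))²/2 = 162; r² = 49.
Since d² > r², the line lies outside the circle.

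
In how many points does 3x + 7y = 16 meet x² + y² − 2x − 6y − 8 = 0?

Substituting the line into the circle gives 58x² − 68x − 808 = 0.
Δ = 4624 − (−187456) = 192080.
Two real roots: the line is a secant.

2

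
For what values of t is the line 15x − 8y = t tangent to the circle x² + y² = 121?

t = −187 or t = 187

For a tangent, require d(centre, line) = r = 11.
|15·0 − 8·0 − t| / √289 = 11
|t| = 11·17, so t = 187 or t = −187.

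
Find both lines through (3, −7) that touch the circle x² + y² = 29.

Write the tangent as mx − y + (−7 − m·(3)) = 0 and set its distance from the centre to √29:
[m·(−3) − (7)]² = 29(m² + 1)
10m² − 21m − 10 = 0, so m = −2/5 or m = 5/2.
Through (3, −7) these give 2x + 5y = −29 and 5x − 2y = 29.

2x + 5y = −29 and 5x − 2y = 29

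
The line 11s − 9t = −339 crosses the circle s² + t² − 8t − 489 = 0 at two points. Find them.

(−21, 12) and (−12, 23)

From the line, t = (339 + 11s)/9. Substituting:
202s² + 6666s + 50904 = 0  ⟹  s² + 33s + 252 = 0
s = −12 or s = −21, giving (−12, 23) and (−21, 12).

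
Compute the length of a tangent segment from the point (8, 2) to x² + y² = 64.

Centre (0, 0), r² = 64. |PO|² = (8)² + (2)² = 68.
Power of the point: PT² = |PO|² − r² = 4, so PT = 2.

2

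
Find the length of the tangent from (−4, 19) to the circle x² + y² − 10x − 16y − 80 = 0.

With centre O = (5, 8), |OP|² = 202 and r² = 169.
Power of the point: PT² = |PO|² − r² = 33, so PT = √33.

√33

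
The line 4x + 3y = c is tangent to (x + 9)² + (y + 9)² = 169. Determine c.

Tangency holds when the distance from the centre (−9, −9) to the line equals the radius 13:
|4·(−9) + 3·(−9) − c| / √25 = 13
|c − (−63)| = 13·5, so c = 2 or c = −128.

c = −128 or c = 2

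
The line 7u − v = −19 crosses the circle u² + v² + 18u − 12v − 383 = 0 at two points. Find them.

(−5, −16) and (1, 26)

Express v = 7u + 19 and substitute into the circle:
50u² + 200u − 250 = 0  ⟹  u² + 4u − 5 = 0
u = 1 or u = −5, giving (1, 26) and (−5, −16).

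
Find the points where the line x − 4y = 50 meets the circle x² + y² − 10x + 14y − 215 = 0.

(−10, −15) and (22, −7)

From the line, y = (−50 + x)/4. Substituting:
17x² − 204x − 3740 = 0  ⟹  x² − 12x − 220 = 0
x = 22 or x = −10, giving (22, −7) and (−10, −15).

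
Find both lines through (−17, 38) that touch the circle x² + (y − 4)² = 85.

7x + 6y = 109 and 9x + 2y = −77

Write the tangent as mx − y + (38 − m·(−17)) = 0 and set its distance from the centre to √85:
[m·(17) − (−34)]² = 85(m² + 1)
12m² + 68m + 63 = 0, so m = −7/6 or m = −9/2.
With m = −7/6: 7x + 6y = 109. With m = −9/2: 9x + 2y = −77.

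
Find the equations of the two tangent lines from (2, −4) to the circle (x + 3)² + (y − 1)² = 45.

2x − y = 8 and x − 2y = 10

Write the tangent as mx − y + (−4 − m·(2)) = 0 and set its distance from the centre to 3√5:
(−5m − (5))² = 45(m² + 1)
2m² − 5m + 2 = 0, so m = 2 or m = 1/2.
Through (2, −4) these give 2x − y = 8 and x − 2y = 10.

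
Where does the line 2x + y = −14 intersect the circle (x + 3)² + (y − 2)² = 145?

(−12, 10) and (−2, −10)

From the line, y = −2x − 14. Substituting:
5x² + 70x + 120 = 0  ⟹  x² + 14x + 24 = 0
x = −2 or x = −12, giving (−2, −10) and (−12, 10).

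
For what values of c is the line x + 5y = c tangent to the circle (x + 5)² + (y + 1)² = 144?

c = −10 ± 12√26

Tangency holds when the distance from the centre (−5, −1) to the line equals the radius 12:
|1·(−5) + 5·(−1) − c| / √26 = 12
|c − (−10)| = 12√26.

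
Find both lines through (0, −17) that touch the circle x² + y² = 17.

Write the tangent as mx − y + (−17 − m·(0)) = 0 and set its distance from the centre to √17:
[m·(0) − (17)]² = 17(m² + 1)
m² − 16 = 0, so m = 4 or m = −4.
With m = 4: 4x − y = 17. With m = −4: 4x + y = −17.

4x − y = 17 and 4x + y = −17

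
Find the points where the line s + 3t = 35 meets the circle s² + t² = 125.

Express t = (35 − s)/3 and substitute into the circle:
10s² − 70s + 100 = 0  ⟹  s² − 7s + 10 = 0
s = 5 or s = 2, giving (5, 10) and (2, 11).

(2, 11) and (5, 10)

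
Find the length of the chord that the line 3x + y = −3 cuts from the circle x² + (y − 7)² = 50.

From the line, y = −3x − 3. Substituting:
10x² + 60x + 50 = 0  ⟹  x² + 6x + 5 = 0
x = −1 or x = −5, giving (−1, 0) and (−5, 12).
Chord length = distance between (−1, 0) and (−5, 12) = √160 = 4√10.

4√10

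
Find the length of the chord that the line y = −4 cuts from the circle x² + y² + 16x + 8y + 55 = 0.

10

From the line, y = −4. Substituting:
x² + 16x + 39 = 0
x = −3 or x = −13, giving (−3, −4) and (−13, −4).
|(−3, −4) − (−13, −4)| = √((10)² + (0)²) = 10.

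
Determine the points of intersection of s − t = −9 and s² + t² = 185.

Substitute t = s + 9:
2s² + 18s − 104 = 0  ⟹  s² + 9s − 52 = 0
s = 4 or s = −13, giving (4, 13) and (−13, −4).

(−13, −4) and (4, 13)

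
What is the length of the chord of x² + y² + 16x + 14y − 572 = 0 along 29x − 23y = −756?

The distance from (−8, −7) to the line is 685/√1370, and r² = 685.
Chord = 2√(r² − d²) = 2·√(685/2) = √1370.

√1370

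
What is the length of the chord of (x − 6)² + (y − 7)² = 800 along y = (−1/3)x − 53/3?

Substitute y = (−53 − x)/3:
10x² + 40x − 1400 = 0  ⟹  x² + 4x − 140 = 0
x = 10 or x = −14, giving (10, −21) and (−14, −13).
|(10, −21) − (−14, −13)| = √((24)² + (−8)²) = 8√10.

8√10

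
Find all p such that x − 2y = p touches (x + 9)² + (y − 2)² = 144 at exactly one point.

p = −13 ± 12√5

The line touches the circle iff its distance from (−9, 2) is 12:
|1·(−9) − 2·2 − p| / √5 = 12
|p − (−13)| = 12√5.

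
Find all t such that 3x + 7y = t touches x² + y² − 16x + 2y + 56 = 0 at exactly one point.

For a tangent, require d(centre, line) = r = 3.
|3·8 + 7·(−1) − t| / √58 = 3
|t − (17)| = 3√58.

t = 17 ± 3√58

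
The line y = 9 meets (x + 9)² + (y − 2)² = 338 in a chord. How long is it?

34

Centre (−9, 2), r² = 338. Perpendicular distance d from centre to line = |−7| / √1 = 7.
Half the chord is √(r² − d²) = √(289), so the full chord is 34.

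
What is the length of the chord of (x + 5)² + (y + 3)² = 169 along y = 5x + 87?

Centre (−5, −3), r² = 169. Perpendicular distance d from centre to line = |65| / √26 = 65/√26.
Half the chord is √(r² − d²) = √(13/2), so the full chord is √26.

√26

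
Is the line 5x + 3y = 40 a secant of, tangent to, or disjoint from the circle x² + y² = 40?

Centre (0, 0), r² = 40. Distance² from centre to line = (−40)²/34 = 800/17.
Since d² > r², the line lies outside the circle.

disjoint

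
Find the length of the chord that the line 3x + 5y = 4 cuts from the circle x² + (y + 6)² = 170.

Substitute y = (4 − 3x)/5:
34x² − 204x − 3094 = 0  ⟹  x² − 6x − 91 = 0
x = 13 or x = −7, giving (13, −7) and (−7, 5).
|(13, −7) − (−7, 5)| = √((20)² + (−12)²) = 4√34.

4√34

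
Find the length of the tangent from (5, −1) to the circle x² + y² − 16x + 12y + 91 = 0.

Centre (8, −6), r² = 9. |PO|² = (−3)² + (5)² = 34.
By the tangent–radius right angle, tangent length = √(|PO|² − r²) = √25 = 5.

5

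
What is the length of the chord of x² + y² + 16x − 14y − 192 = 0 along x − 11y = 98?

Centre (−8, 7), r² = 305. Perpendicular distance d from centre to line = |−183| / √122 = 183/√122.
Chord = 2√(r² − d²) = 2·√(61/2) = √122.

√122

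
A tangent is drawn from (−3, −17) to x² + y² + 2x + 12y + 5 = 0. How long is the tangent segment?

√93

Centre (−1, −6), r² = 32. |PO|² = (−2)² + (−11)² = 125.
By the tangent–radius right angle, tangent length = √(|PO|² − r²) = √93.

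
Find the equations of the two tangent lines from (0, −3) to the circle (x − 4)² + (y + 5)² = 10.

3x + y = −3 and x − 3y = 9

Let a tangent through (0, −3) have slope m. Its distance from (4, −5) must equal √10:
[m·(4) − (−2)]² = 10(m² + 1)
3m² + 8m − 3 = 0, so m = −3 or m = 1/3.
With m = −3: 3x + y = −3. With m = 1/3: x − 3y = 9.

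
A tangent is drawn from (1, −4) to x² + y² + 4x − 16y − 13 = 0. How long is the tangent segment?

6√2

With centre O = (−2, 8), |OP|² = 153 and r² = 81.
Power of the point: PT² = |PO|² − r² = 72, so PT = 6√2.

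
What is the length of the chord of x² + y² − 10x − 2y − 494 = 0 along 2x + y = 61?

The distance from (5, 1) to the line is 50/√5, and r² = 520.
Chord = 2√(r² − d²) = 2·√(20) = 4√5.

4√5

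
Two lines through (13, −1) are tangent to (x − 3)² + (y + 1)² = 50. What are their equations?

A line y − (−1) = m(x − (13)) is tangent when its distance from (3, −1) is 5√2:
[m·(−10) − (0)]² = 50(m² + 1)
m² − 1 = 0, so m = −1 or m = 1.
With m = −1: x + y = 12. With m = 1: x − y = 14.

x + y = 12 and x − y = 14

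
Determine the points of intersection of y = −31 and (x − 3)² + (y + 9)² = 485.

Substitute y = −31:
x² − 6x + 8 = 0
x = 4 or x = 2, giving (4, −31) and (2, −31).

(2, −31) and (4, −31)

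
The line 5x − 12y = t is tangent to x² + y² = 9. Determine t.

For a tangent, require d(centre, line) = r = 3.
|5·0 − 12·0 − t| / √169 = 3
|t| = 3·13, so t = 39 or t = −39.

t = −39 or t = 39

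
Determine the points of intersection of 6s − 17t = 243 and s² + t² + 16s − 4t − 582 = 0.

Substitute t = (−243 + 6s)/17:
325s² + 1300s − 92625 = 0  ⟹  s² + 4s − 285 = 0
s = 15 or s = −19, giving (15, −9) and (−19, −21).

(−19, −21) and (15, −9)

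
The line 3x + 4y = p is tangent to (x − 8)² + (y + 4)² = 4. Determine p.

p = −2 or p = 18

For a tangent, require d(centre, line) = r = 2.
|3·8 + 4·(−4) − p| / √25 = 2
|p − (8)| = 2·5, so p = 18 or p = −2.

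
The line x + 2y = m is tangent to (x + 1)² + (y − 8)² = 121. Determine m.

m = 15 ± 11√5

For a tangent, require d(centre, line) = r = 11.
|1·(−1) + 2·8 − m| / √5 = 11
|m − (15)| = 11√5.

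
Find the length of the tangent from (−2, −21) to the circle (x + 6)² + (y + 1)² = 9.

√407

The centre is (−6, −1) and r = 3. The square of the distance from P to the centre is 16 + 400 = 416.
The tangent meets the radius at right angles, so tangent² = |PO|² − r² = 416 − 9 = 407.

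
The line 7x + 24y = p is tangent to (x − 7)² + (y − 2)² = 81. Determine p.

p = −128 or p = 322

The line touches the circle iff its distance from (7, 2) is 9:
|7·7 + 24·2 − p| / √625 = 9
|p − (97)| = 9·25, so p = 322 or p = −128.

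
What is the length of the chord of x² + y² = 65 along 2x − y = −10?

Substitute y = 2x + 10:
5x² + 40x + 35 = 0  ⟹  x² + 8x + 7 = 0
x = −1 or x = −7, giving (−1, 8) and (−7, −4).
Chord length = distance between (−1, 8) and (−7, −4) = √180 = 6√5.

6√5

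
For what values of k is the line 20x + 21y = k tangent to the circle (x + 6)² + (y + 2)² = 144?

The line touches the circle iff its distance from (−6, −2) is 12:
|20·(−6) + 21·(−2) − k| / √841 = 12
|k − (−162)| = 12·29, so k = 186 or k = −510.

k = −510 or k = 186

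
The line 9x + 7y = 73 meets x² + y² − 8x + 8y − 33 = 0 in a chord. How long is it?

From the line, y = (73 − 9x)/7. Substituting:
130x² − 2210x + 7800 = 0  ⟹  x² − 17x + 60 = 0
x = 12 or x = 5, giving (12, −5) and (5, 4).
Chord length = distance between (12, −5) and (5, 4) = √130 = √130.

√130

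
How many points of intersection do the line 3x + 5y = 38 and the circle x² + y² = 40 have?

0

Substituting the line into the circle gives 34x² − 228x + 444 = 0.
Discriminant = (−228)² − 4·34·(444) = −8400 < 0.
No real roots: the line does not meet the circle.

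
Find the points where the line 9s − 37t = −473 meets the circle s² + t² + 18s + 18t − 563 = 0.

(−32, 5) and (5, 14)

Substitute t = (473 + 9s)/37:
1450s² + 39150s − 232000 = 0  ⟹  s² + 27s − 160 = 0
s = 5 or s = −32, giving (5, 14) and (−32, 5).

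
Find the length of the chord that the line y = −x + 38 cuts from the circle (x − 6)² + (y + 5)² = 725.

From the line, y = −x + 38. Substituting:
2x² − 98x + 1160 = 0  ⟹  x² − 49x + 580 = 0
x = 29 or x = 20, giving (29, 9) and (20, 18).
|(29, 9) − (20, 18)| = √((9)² + (−9)²) = 9√2.

9√2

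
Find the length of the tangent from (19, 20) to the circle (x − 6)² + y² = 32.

Centre (6, 0), r² = 32. |PO|² = (13)² + (20)² = 569.
By the tangent–radius right angle, tangent length = √(|PO|² − r²) = √537.

√537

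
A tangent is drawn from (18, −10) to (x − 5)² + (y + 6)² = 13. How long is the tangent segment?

2√43

The centre is (5, −6) and r = √13. The square of the distance from P to the centre is 169 + 16 = 185.
By the tangent–radius right angle, tangent length = √(|PO|² − r²) = √172 = 2√43.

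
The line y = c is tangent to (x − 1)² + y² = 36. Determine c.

c = −6 or c = 6

The line touches the circle iff its distance from (1, 0) is 6:
|0·1 + 1·0 − c| / √1 = 6
|c| = 6, so c = 6 or c = −6.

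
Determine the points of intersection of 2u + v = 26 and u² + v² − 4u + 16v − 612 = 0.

(4, 18) and (24, −22)

Substitute v = −2u + 26:
5u² − 140u + 480 = 0  ⟹  u² − 28u + 96 = 0
u = 24 or u = 4, giving (24, −22) and (4, 18).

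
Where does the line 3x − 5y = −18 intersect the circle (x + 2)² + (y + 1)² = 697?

(−26, −12) and (19, 15)

From the line, y = (18 + 3x)/5. Substituting:
34x² + 238x − 16796 = 0  ⟹  x² + 7x − 494 = 0
x = 19 or x = −26, giving (19, 15) and (−26, −12).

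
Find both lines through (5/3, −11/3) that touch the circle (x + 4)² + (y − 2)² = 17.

x + 4y = −13 and 4x + y = 3

Write the tangent as mx − y + (−11/3 − m·(5/3)) = 0 and set its distance from the centre to √17:
(−17/3m − (17/3))² = 17(m² + 1)
4m² + 17m + 4 = 0, so m = −1/4 or m = −4.
With m = −1/4: x + 4y = −13. With m = −4: 4x + y = 3.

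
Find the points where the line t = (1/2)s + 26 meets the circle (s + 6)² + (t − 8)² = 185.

(−14, 19) and (−10, 21)

From the line, t = (52 + s)/2. Substituting:
5s² + 120s + 700 = 0  ⟹  s² + 24s + 140 = 0
s = −10 or s = −14, giving (−10, 21) and (−14, 19).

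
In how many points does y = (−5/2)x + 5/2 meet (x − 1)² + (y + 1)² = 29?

2

Centre (1, −1), r² = 29. Distance² from centre to line = (−2)²/29 = 4/29.
Since d² < r², the line cuts the circle twice.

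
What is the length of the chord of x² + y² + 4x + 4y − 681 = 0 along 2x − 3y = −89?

From the line, y = (89 + 2x)/3. Substituting:
13x² + 416x + 2860 = 0  ⟹  x² + 32x + 220 = 0
x = −10 or x = −22, giving (−10, 23) and (−22, 15).
|(−10, 23) − (−22, 15)| = √((12)² + (8)²) = 4√13.

4√13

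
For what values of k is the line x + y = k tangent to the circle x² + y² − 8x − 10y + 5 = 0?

The line touches the circle iff its distance from (4, 5) is 6:
|1·4 + 1·5 − k| / √2 = 6
|k − (9)| = 6√2.

k = 9 ± 6√2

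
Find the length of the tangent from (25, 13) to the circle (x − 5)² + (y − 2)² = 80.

With centre O = (5, 2), |OP|² = 521 and r² = 80.
Power of the point: PT² = |PO|² − r² = 441, so PT = 21.

21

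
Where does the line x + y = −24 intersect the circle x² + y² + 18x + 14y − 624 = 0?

(−32, 8) and (6, −30)

Substitute y = −x − 24:
2x² + 52x − 384 = 0  ⟹  x² + 26x − 192 = 0
x = 6 or x = −32, giving (6, −30) and (−32, 8).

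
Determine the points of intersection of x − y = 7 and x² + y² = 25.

(3, −4) and (4, −3)

From the line, y = x − 7. Substituting:
2x² − 14x + 24 = 0  ⟹  x² − 7x + 12 = 0
x = 4 or x = 3, giving (4, −3) and (3, −4).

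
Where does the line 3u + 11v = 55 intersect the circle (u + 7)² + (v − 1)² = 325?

(−22, 11) and (11, 2)

From the line, v = (55 − 3u)/11. Substituting:
130u² + 1430u − 31460 = 0  ⟹  u² + 11u − 242 = 0
u = 11 or u = −22, giving (11, 2) and (−22, 11).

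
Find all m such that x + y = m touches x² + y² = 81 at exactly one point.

m = ±9√2

The line touches the circle iff its distance from (0, 0) is 9:
|1·0 + 1·0 − m| / √2 = 9
|m| = 9√2.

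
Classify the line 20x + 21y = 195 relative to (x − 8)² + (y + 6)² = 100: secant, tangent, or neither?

secant

Centre (8, −6), r² = 100. Distance² from centre to line = (−161)²/841 = 25921/841.
Since d² < r², the line cuts the circle twice.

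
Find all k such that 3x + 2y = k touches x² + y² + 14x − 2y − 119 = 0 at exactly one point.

The line touches the circle iff its distance from (−7, 1) is 13:
|3·(−7) + 2·1 − k| / √13 = 13
|k − (−19)| = 13√13.

k = −19 ± 13√13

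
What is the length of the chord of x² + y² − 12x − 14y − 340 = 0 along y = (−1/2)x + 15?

Substitute y = (30 − x)/2:
5x² − 80x − 1300 = 0  ⟹  x² − 16x − 260 = 0
x = 26 or x = −10, giving (26, 2) and (−10, 20).
|(26, 2) − (−10, 20)| = √((36)² + (−18)²) = 18√5.

18√5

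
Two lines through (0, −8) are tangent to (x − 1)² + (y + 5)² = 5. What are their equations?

Write the tangent as mx − y + (−8 − m·(0)) = 0 and set its distance from the centre to √5:
[m·(1) − (3)]² = 5(m² + 1)
2m² + 3m − 2 = 0, so m = 1/2 or m = −2.
With m = 1/2: x − 2y = 16. With m = −2: 2x + y = −8.

x − 2y = 16 and 2x + y = −8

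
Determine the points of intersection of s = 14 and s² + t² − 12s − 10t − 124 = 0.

The line gives s = 14. Substituting into the circle:
t² − 10t − 96 = 0
t = 16 or t = −6, giving (14, 16) and (14, −6).

(14, −6) and (14, 16)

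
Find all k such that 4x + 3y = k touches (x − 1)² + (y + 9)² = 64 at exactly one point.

k = −63 or k = 17

The line touches the circle iff its distance from (1, −9) is 8:
|4·1 + 3·(−9) − k| / √25 = 8
|k − (−23)| = 8·5, so k = 17 or k = −63.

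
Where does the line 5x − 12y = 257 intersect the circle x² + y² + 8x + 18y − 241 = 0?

Express y = (−257 + 5x)/12 and substitute into the circle:
169x² − 338x − 24167 = 0  ⟹  x² − 2x − 143 = 0
x = 13 or x = −11, giving (13, −16) and (−11, −26).

(−11, −26) and (13, −16)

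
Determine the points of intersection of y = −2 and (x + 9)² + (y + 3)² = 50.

From the line, y = −2. Substituting:
x² + 18x + 32 = 0
x = −2 or x = −16, giving (−2, −2) and (−16, −2).

(−16, −2) and (−2, −2)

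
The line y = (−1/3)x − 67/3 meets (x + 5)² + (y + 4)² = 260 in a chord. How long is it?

2√10

From the line, y = (−67 − x)/3. Substituting:
10x² + 200x + 910 = 0  ⟹  x² + 20x + 91 = 0
x = −7 or x = −13, giving (−7, −20) and (−13, −18).
|(−7, −20) − (−13, −18)| = √((6)² + (−2)²) = 2√10.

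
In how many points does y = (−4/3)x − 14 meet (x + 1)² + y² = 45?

d² = (4·(−1) + 3·0 − (−42))²/25 = 1444/25; r² = 45.
Since d² > r², the line lies outside the circle.

0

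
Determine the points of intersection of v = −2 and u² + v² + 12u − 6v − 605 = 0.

Substitute v = −2:
u² + 12u − 589 = 0
u = 19 or u = −31, giving (19, −2) and (−31, −2).

(−31, −2) and (19, −2)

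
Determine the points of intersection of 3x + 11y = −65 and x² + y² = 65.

From the line, y = (−65 − 3x)/11. Substituting:
130x² + 390x − 3640 = 0  ⟹  x² + 3x − 28 = 0
x = 4 or x = −7, giving (4, −7) and (−7, −4).

(−7, −4) and (4, −7)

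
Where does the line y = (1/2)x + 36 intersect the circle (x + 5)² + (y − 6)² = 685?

Express y = (72 + x)/2 and substitute into the circle:
5x² + 160x + 960 = 0  ⟹  x² + 32x + 192 = 0
x = −8 or x = −24, giving (−8, 32) and (−24, 24).

(−24, 24) and (−8, 32)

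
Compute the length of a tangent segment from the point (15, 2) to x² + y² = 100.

√129

The centre is (0, 0) and r = 10. The square of the distance from P to the centre is 225 + 4 = 229.
Power of the point: PT² = |PO|² − r² = 129, so PT = √129.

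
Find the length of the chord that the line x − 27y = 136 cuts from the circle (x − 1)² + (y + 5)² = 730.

Substitute y = (−136 + x)/27:
730x² − 1460x − 531440 = 0  ⟹  x² − 2x − 728 = 0
x = 28 or x = −26, giving (28, −4) and (−26, −6).
Chord length = distance between (28, −4) and (−26, −6) = √2920 = 2√730.

2√730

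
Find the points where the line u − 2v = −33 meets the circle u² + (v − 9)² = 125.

From the line, v = (33 + u)/2. Substituting:
5u² + 30u − 275 = 0  ⟹  u² + 6u − 55 = 0
u = 5 or u = −11, giving (5, 19) and (−11, 11).

(−11, 11) and (5, 19)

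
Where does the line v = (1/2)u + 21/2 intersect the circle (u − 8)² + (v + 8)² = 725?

(−17, 2) and (15, 18)

From the line, v = (21 + u)/2. Substituting:
5u² + 10u − 1275 = 0  ⟹  u² + 2u − 255 = 0
u = 15 or u = −17, giving (15, 18) and (−17, 2).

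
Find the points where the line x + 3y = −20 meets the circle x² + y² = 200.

Express y = (−20 − x)/3 and substitute into the circle:
10x² + 40x − 1400 = 0  ⟹  x² + 4x − 140 = 0
x = 10 or x = −14, giving (10, −10) and (−14, −2).

(−14, −2) and (10, −10)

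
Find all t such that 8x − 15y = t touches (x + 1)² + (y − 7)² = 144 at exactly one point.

Tangency holds when the distance from the centre (−1, 7) to the line equals the radius 12:
|8·(−1) − 15·7 − t| / √289 = 12
|t − (−113)| = 12·17, so t = 91 or t = −317.

t = −317 or t = 91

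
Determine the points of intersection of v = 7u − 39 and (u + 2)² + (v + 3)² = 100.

Substitute v = 7u − 39:
50u² − 500u + 1200 = 0  ⟹  u² − 10u + 24 = 0
u = 6 or u = 4, giving (6, 3) and (4, −11).

(4, −11) and (6, 3)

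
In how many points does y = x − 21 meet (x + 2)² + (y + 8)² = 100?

0

Substituting the line into the circle gives 2x² − 22x + 73 = 0.
Discriminant = (−22)² − 4·2·(73) = −100 < 0.
No real roots: the line does not meet the circle.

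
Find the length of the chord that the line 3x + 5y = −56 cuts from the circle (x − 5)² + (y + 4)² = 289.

5√34

Centre (5, −4), r² = 289. Perpendicular distance d from centre to line = |51| / √34 = 51/√34.
Half the chord is √(r² − d²) = √(425/2), so the full chord is 5√34.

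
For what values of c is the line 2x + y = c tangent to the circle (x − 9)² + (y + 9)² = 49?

c = 9 ± 7√5

Tangency holds when the distance from the centre (9, −9) to the line equals the radius 7:
|2·9 + 1·(−9) − c| / √5 = 7
|c − (9)| = 7√5.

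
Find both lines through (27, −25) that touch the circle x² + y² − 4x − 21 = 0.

A line y − (−25) = m(x − (27)) is tangent when its distance from (2, 0) is 5:
[m·(−25) − (25)]² = 25(m² + 1)
12m² + 25m + 12 = 0, so m = −3/4 or m = −4/3.
With m = −3/4: 3x + 4y = −19. With m = −4/3: 4x + 3y = 33.

3x + 4y = −19 and 4x + 3y = 33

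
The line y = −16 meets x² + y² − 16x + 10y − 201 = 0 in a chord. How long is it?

The distance from (8, −5) to the line is 11, and r² = 290.
Chord = 2√(r² − d²) = 2·√(169) = 26.

26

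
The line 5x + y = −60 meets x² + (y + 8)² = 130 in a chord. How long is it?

2√26

Express y = −5x − 60 and substitute into the circle:
26x² + 520x + 2574 = 0  ⟹  x² + 20x + 99 = 0
x = −9 or x = −11, giving (−9, −15) and (−11, −5).
|(−9, −15) − (−11, −5)| = √((2)² + (−10)²) = 2√26.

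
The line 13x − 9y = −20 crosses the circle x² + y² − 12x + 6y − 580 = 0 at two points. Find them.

(−14, −18) and (13, 21)

From the line, y = (20 + 13x)/9. Substituting:
250x² + 250x − 45500 = 0  ⟹  x² + x − 182 = 0
x = 13 or x = −14, giving (13, 21) and (−14, −18).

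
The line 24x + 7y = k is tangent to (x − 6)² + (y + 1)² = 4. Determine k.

The line touches the circle iff its distance from (6, −1) is 2:
|24·6 + 7·(−1) − k| / √625 = 2
|k − (137)| = 2·25, so k = 187 or k = 87.

k = 87 or k = 187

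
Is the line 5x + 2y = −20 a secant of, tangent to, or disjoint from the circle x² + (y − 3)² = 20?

disjoint

Substituting the line into the circle gives 29x² + 260x + 596 = 0.
Discriminant = (260)² − 4·29·(596) = −1536 < 0.
No real roots: the line does not meet the circle.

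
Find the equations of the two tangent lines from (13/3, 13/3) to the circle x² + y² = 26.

5x + y = 26 and x + 5y = 26

A line y − (13/3) = m(x − (13/3)) is tangent when its distance from (0, 0) is √26:
[m·(−13/3) − (−13/3)]² = 26(m² + 1)
5m² + 26m + 5 = 0, so m = −5 or m = −1/5.
Through (13/3, 13/3) these give 5x + y = 26 and x + 5y = 26.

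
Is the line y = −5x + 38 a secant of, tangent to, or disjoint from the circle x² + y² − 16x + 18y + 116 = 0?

secant

Substituting the line into the circle gives 26x² − 486x + 2244 = 0.
Discriminant = (−486)² − 4·26·(2244) = 2820 > 0.
Two real roots: the line is a secant.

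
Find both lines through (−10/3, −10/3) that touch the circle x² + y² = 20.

2x + y = −10 and x + 2y = −10

Write the tangent as mx − y + (−10/3 − m·(−10/3)) = 0 and set its distance from the centre to 2√5:
(10/3m − (10/3))² = 20(m² + 1)
2m² + 5m + 2 = 0, so m = −2 or m = −1/2.
With m = −2: 2x + y = −10. With m = −1/2: x + 2y = −10.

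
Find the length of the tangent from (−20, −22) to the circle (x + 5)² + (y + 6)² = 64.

√417

With centre O = (−5, −6), |OP|² = 481 and r² = 64.
By the tangent–radius right angle, tangent length = √(|PO|² − r²) = √417.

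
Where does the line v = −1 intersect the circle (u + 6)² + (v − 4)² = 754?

(−33, −1) and (21, −1)

Express v = −1 and substitute into the circle:
u² + 12u − 693 = 0
u = 21 or u = −33, giving (21, −1) and (−33, −1).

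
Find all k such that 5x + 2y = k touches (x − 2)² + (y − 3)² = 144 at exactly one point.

For a tangent, require d(centre, line) = r = 12.
|5·2 + 2·3 − k| / √29 = 12
|k − (16)| = 12√29.

k = 16 ± 12√29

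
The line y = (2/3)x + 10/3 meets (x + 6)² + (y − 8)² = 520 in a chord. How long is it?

Centre (−6, 8), r² = 520. Perpendicular distance d from centre to line = |−26| / √13 = 26/√13.
Half the chord is √(r² − d²) = √(468), so the full chord is 12√13.

12√13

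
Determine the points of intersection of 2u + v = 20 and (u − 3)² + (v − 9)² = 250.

Express v = −2u + 20 and substitute into the circle:
5u² − 50u − 120 = 0  ⟹  u² − 10u − 24 = 0
u = 12 or u = −2, giving (12, −4) and (−2, 24).

(−2, 24) and (12, −4)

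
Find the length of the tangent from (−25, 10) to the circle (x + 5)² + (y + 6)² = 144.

16√2

Centre (−5, −6), r² = 144. |PO|² = (−20)² + (16)² = 656.
By the tangent–radius right angle, tangent length = √(|PO|² − r²) = √512 = 16√2.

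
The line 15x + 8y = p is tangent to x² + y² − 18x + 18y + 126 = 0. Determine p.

p = −39 or p = 165

The line touches the circle iff its distance from (9, −9) is 6:
|15·9 + 8·(−9) − p| / √289 = 6
|p − (63)| = 6·17, so p = 165 or p = −39.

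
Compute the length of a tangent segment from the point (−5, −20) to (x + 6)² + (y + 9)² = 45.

√77

The centre is (−6, −9) and r = 3√5. The square of the distance from P to the centre is 1 + 121 = 122.
The tangent meets the radius at right angles, so tangent² = |PO|² − r² = 122 − 45 = 77.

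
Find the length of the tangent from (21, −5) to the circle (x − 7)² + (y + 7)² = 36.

Centre (7, −7), r² = 36. |PO|² = (14)² + (2)² = 200.
Power of the point: PT² = |PO|² − r² = 164, so PT = 2√41.

2√41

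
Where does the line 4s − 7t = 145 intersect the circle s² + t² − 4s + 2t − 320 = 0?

(3, −19) and (17, −11)

From the line, t = (−145 + 4s)/7. Substituting:
65s² − 1300s + 3315 = 0  ⟹  s² − 20s + 51 = 0
s = 17 or s = 3, giving (17, −11) and (3, −19).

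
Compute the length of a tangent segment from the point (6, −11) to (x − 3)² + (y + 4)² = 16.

√42

With centre O = (3, −4), |OP|² = 58 and r² = 16.
The tangent meets the radius at right angles, so tangent² = |PO|² − r² = 58 − 16 = 42.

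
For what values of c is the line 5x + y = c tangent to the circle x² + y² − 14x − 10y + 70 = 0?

For a tangent, require d(centre, line) = r = 2.
|5·7 + 1·5 − c| / √26 = 2
|c − (40)| = 2√26.

c = 40 ± 2√26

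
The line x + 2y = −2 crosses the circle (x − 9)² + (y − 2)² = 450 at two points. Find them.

From the line, y = (−2 − x)/2. Substituting:
5x² − 60x − 1440 = 0  ⟹  x² − 12x − 288 = 0
x = 24 or x = −12, giving (24, −13) and (−12, 5).

(−12, 5) and (24, −13)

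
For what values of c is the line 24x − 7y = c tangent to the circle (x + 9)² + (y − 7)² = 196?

Tangency holds when the distance from the centre (−9, 7) to the line equals the radius 14:
|24·(−9) − 7·7 − c| / √625 = 14
|c − (−265)| = 14·25, so c = 85 or c = −615.

c = −615 or c = 85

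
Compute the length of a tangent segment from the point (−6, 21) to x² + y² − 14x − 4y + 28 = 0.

Centre (7, 2), r² = 25. |PO|² = (−13)² + (19)² = 530.
By the tangent–radius right angle, tangent length = √(|PO|² − r²) = √505.

√505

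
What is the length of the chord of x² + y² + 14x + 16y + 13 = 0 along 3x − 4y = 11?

20

Centre (−7, −8), r² = 100. Perpendicular distance d from centre to line = |0| / √25 = 0/√25.
Half the chord is √(r² − d²) = √(100), so the full chord is 20.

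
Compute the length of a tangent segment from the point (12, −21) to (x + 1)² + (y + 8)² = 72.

The centre is (−1, −8) and r = 6√2. The square of the distance from P to the centre is 169 + 169 = 338.
Power of the point: PT² = |PO|² − r² = 266, so PT = √266.

√266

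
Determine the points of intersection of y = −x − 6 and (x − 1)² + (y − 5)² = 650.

Substitute y = −x − 6:
2x² + 20x − 528 = 0  ⟹  x² + 10x − 264 = 0
x = 12 or x = −22, giving (12, −18) and (−22, 16).

(−22, 16) and (12, −18)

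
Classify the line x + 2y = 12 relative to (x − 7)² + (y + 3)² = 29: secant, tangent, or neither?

secant

d² = (1·7 + 2·(−3) − (12))²/5 = 121/5; r² = 29.
Since d² < r², the line cuts the circle twice.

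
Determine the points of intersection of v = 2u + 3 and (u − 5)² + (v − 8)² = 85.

Substitute v = 2u + 3:
5u² − 30u − 35 = 0  ⟹  u² − 6u − 7 = 0
u = 7 or u = −1, giving (7, 17) and (−1, 1).

(−1, 1) and (7, 17)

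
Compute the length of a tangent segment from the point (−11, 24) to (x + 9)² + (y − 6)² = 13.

With centre O = (−9, 6), |OP|² = 328 and r² = 13.
By the tangent–radius right angle, tangent length = √(|PO|² − r²) = √315 = 3√35.

3√35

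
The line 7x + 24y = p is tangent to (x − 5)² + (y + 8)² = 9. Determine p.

Tangency holds when the distance from the centre (5, −8) to the line equals the radius 3:
|7·5 + 24·(−8) − p| / √625 = 3
|p − (−157)| = 3·25, so p = −82 or p = −232.

p = −232 or p = −82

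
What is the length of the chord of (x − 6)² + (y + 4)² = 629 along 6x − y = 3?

8√37

Centre (6, −4), r² = 629. Perpendicular distance d from centre to line = |37| / √37 = 37/√37.
Chord = 2√(r² − d²) = 2·√(592) = 8√37.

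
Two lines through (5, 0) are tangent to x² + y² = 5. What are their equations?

Write the tangent as mx − y + (0 − m·(5)) = 0 and set its distance from the centre to √5:
[m·(−5) − (0)]² = 5(m² + 1)
4m² − 1 = 0, so m = −1/2 or m = 1/2.
With m = −1/2: x + 2y = 5. With m = 1/2: x − 2y = 5.

x + 2y = 5 and x − 2y = 5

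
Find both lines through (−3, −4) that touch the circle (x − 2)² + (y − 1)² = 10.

x − 3y = 9 and 3x − y = −5

Let a tangent through (−3, −4) have slope m. Its distance from (2, 1) must equal √10:
(5m − (5))² = 10(m² + 1)
3m² − 10m + 3 = 0, so m = 1/3 or m = 3.
Through (−3, −4) these give x − 3y = 9 and 3x − y = −5.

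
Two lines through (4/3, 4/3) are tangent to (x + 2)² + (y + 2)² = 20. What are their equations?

2x + y = 4 and x + 2y = 4

A line y − (4/3) = m(x − (4/3)) is tangent when its distance from (−2, −2) is 2√5:
[m·(−10/3) − (−10/3)]² = 20(m² + 1)
2m² + 5m + 2 = 0, so m = −2 or m = −1/2.
Through (4/3, 4/3) these give 2x + y = 4 and x + 2y = 4.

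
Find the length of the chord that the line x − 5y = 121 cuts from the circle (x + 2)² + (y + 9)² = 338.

Centre (−2, −9), r² = 338. Perpendicular distance d from centre to line = |−78| / √26 = 78/√26.
Half the chord is √(r² − d²) = √(104), so the full chord is 4√26.

4√26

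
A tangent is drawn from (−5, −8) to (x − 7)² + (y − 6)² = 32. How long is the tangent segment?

2√77

The centre is (7, 6) and r = 4√2. The square of the distance from P to the centre is 144 + 196 = 340.
By the tangent–radius right angle, tangent length = √(|PO|² − r²) = √308 = 2√77.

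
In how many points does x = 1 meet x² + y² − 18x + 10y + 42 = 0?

1

d² = (1·9 + 0·(−5) − (1))² = 64; r² = 64.
Since d² = r², the line is tangent.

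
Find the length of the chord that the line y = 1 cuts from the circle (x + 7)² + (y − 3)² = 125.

The distance from (−7, 3) to the line is 2, and r² = 125.
Half the chord is √(r² − d²) = √(121), so the full chord is 22.

22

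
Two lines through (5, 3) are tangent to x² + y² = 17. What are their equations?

Let a tangent through (5, 3) have slope m. Its distance from (0, 0) must equal √17:
(−5m − (−3))² = 17(m² + 1)
4m² − 15m − 4 = 0, so m = −1/4 or m = 4.
Through (5, 3) these give x + 4y = 17 and 4x − y = 17.

x + 4y = 17 and 4x − y = 17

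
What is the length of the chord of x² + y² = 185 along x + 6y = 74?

The distance from (0, 0) to the line is 74/√37, and r² = 185.
Half the chord is √(r² − d²) = √(37), so the full chord is 2√37.

2√37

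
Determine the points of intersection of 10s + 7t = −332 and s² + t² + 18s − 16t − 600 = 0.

Substitute t = (−332 − 10s)/7:
149s² + 8642s + 118008 = 0  ⟹  s² + 58s + 792 = 0
s = −22 or s = −36, giving (−22, −16) and (−36, 4).

(−36, 4) and (−22, −16)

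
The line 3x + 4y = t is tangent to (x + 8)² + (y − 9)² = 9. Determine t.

Tangency holds when the distance from the centre (−8, 9) to the line equals the radius 3:
|3·(−8) + 4·9 − t| / √25 = 3
|t − (12)| = 3·5, so t = 27 or t = −3.

t = −3 or t = 27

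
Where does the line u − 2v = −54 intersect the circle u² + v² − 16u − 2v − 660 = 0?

(−6, 24) and (−2, 26)

Substitute v = (54 + u)/2:
5u² + 40u + 60 = 0  ⟹  u² + 8u + 12 = 0
u = −2 or u = −6, giving (−2, 26) and (−6, 24).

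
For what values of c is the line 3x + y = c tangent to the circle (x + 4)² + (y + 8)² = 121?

The line touches the circle iff its distance from (−4, −8) is 11:
|3·(−4) + 1·(−8) − c| / √10 = 11
|c − (−20)| = 11√10.

c = −20 ± 11√10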